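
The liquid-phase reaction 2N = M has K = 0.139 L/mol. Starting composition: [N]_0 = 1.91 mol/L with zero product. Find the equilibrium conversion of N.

X = 0.277

Let X = conversion of N; extent ξ = 1.91X/2 mol/L.
Concentrations: [N] = 1.91 − 1.91X; [M] = 0.955X.
K = [M] / ([N]^2).
Solving K = 0.139 for X ∈ (0,1): X = 0.277.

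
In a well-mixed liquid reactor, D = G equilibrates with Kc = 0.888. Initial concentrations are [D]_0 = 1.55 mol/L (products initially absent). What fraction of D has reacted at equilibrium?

X = 0.470

Let X = conversion of D; extent ξ = 1.55·X mol/L.
Concentrations: [D] = 1.55 − 1.55X; [G] = 1.55X.
Kc = [G] / ([D]).
Setting equal to 0.888 and solving for X on (0,1) gives X = 0.470.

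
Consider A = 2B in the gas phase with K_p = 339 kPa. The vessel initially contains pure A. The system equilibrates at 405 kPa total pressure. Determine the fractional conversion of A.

Basis: 1 mol A initially; let X = conversion of A. Extent ξ = X.
Moles: n_A = 1 − X; n_B = 2X.
n_T = Σnᵢ = 1 + X.
y_i = n_i/n_T, p_i = y_i·P. K_p = p_B^2 / (p_A).
This yields a degree-2 equation in X; solving on (0,1), X = 0.416.

X = 0.416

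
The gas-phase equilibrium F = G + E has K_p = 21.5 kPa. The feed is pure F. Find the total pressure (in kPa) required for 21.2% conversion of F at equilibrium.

Basis: 1 mol F initially; let X = conversion of F. Extent ξ = X.
Mole table: n_F = 1 − X; n_G = X; n_E = X.
n_T = Σnᵢ = 1 + X.
K_p = p_G p_E / (p_F) with p_i = (n_i/n_T)·P.
At X = 0.212: the mole-fraction product g(X) = Π y_i^ν_i = 0.04706. Since K_p = g(X)·P^{1}, P = (K_p/g)^(1/1) = (21.5/0.04706)^(1/1) = 457 kPa.

P = 457 kPa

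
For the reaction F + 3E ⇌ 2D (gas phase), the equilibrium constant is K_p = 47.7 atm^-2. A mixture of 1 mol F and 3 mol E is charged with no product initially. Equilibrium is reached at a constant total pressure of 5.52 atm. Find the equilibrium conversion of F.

Basis: 1 mol F initially; let X = conversion of F. Extent ξ = X.
Species balance: n_F = 1 − X; n_E = 3 − 3X; n_D = 2X.
Summing: n_T = 4 − 2X.
Mole fractions y_i = n_i/n_T; K_p = p_D^2 / (p_F p_E^3) with p_i = y_i·P.
Setting this equal to 47.7 atm^-2 and taking the physical root (0 < X < 1) gives X = 0.859.

X = 0.859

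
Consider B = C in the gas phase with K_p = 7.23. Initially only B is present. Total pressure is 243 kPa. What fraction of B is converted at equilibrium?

Let X = conversion of B (basis 1 mol B); extent of reaction ξ = X.
Species balance: n_B = 1 − X; n_C = X.
n_T stays at 1 (no change in mole number).
With p_i = (n_i/n_T)P, K_p = p_C / (p_B).
This yields a degree-1 equation in X; solving on (0,1), X = 0.878.

X = 0.878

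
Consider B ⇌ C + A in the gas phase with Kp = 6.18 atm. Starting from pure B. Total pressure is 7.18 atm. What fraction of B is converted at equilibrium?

X = 0.680

Let X = conversion of B (basis 1 mol B); extent of reaction ξ = X.
At extent ξ: n_B = 1 − X; n_C = X; n_A = X.
Summing: n_T = 1 + X.
With p_i = (n_i/n_T)P, Kp = p_C p_A / (p_B).
This yields a degree-2 equation in X; solving on (0,1), X = 0.680.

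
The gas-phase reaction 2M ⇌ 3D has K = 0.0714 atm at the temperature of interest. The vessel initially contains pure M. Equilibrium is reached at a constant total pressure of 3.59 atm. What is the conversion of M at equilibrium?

X = 0.165

Basis: 1 mol M initially; let X = conversion of M. Extent ξ = 0.5X.
Moles: n_M = 1 − X; n_D = 1.5X.
Total moles n_T = 1 + 0.5X.
With p_i = (n_i/n_T)P, K = p_D^3 / (p_M^2).
This yields a degree-3 equation in X; solving on (0,1), X = 0.165.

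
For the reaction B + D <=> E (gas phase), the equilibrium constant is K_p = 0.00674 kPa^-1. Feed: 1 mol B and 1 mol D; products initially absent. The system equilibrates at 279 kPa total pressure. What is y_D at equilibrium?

Basis: 1 mol B initially; let X = conversion of B. Extent ξ = X.
Mole table: n_B = 1 − X; n_D = 1 − X; n_E = X.
Summing: n_T = 2 − X.
y_i = n_i/n_T, p_i = y_i·P. K_p = p_E / (p_B p_D).
Substituting and setting equal to 0.00674 kPa^-1 gives a polynomial in X; the root in (0,1) is X = 0.411.
Then n_D = 0.589, n_T = 1.59, so y_D = 0.371.

y_D = 0.371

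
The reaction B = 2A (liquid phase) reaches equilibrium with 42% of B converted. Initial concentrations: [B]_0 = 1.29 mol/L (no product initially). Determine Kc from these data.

Let X = conversion of B.
Concentrations: [B] = 1.29 − 1.29X; [A] = 2.58X.
At X = 0.42: [B] = 0.748, [A] = 1.08.
Kc = [A]^2 / ([B]) = 1.57 mol/L.

Kc = 1.57 mol/L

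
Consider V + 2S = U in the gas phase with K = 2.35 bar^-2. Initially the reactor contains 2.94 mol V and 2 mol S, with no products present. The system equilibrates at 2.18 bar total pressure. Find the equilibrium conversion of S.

X = 0.704

Let X = conversion of S (basis 2 mol S); extent of reaction ξ = X.
Moles: n_V = 2.94 − X; n_S = 2 − 2X; n_U = X.
Total moles n_T = 4.94 − 2X.
With p_i = (n_i/n_T)P, K = p_U / (p_V p_S^2).
Substituting and setting equal to 2.35 bar^-2 gives a polynomial in X; the root in (0,1) is X = 0.704.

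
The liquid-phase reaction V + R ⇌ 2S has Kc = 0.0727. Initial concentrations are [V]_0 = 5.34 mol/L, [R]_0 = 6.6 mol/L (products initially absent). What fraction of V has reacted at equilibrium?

X = 0.132

Let X = conversion of V; extent ξ = 5.34·X mol/L.
Concentrations: [V] = 5.34 − 5.34X; [R] = 6.6 − 5.34X; [S] = 10.7X.
Kc = [S]^2 / ([V] [R]).
Equating to 0.0727: the physical root is X = 0.132.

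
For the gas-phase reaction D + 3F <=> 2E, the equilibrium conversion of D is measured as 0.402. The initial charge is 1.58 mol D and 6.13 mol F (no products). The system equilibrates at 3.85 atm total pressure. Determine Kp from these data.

Kp = 0.0634 atm^-2

Basis: 1.58 mol D initially; let X = conversion of D. Extent ξ = 1.58X.
At extent ξ: n_D = 1.58 − 1.58X; n_F = 6.13 − 4.74X; n_E = 3.16X.
Summing: n_T = 7.71 − 3.16X.
At X = 0.402: n_D = 0.945, n_F = 4.22, n_E = 1.27, n_T = 6.44.
p_i = (n_i/n_T)·P. Kp = p_E^2 / (p_D p_F^3) = 0.0634 atm^-2.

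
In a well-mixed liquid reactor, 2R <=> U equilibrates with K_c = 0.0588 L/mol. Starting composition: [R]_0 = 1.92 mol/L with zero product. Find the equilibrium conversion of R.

Let X = conversion of R; extent ξ = 1.92X/2 mol/L.
Concentrations: [R] = 1.92 − 1.92X; [U] = 0.96X.
K_c = [U] / ([R]^2).
Solving K_c = 0.0588 for X ∈ (0,1): X = 0.160.

X = 0.160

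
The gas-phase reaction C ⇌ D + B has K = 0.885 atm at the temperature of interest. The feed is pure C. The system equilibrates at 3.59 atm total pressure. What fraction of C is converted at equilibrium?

Let X = conversion of C (basis 1 mol C); extent of reaction ξ = X.
Species balance: n_C = 1 − X; n_D = X; n_B = X.
Summing: n_T = 1 + X.
y_i = n_i/n_T, p_i = y_i·P. K = p_D p_B / (p_C).
Equating to 0.885 atm and solving on 0 < X < 1: X = 0.445.

X = 0.445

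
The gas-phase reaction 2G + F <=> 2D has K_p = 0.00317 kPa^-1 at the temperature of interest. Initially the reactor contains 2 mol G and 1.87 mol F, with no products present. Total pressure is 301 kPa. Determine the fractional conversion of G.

Let X = conversion of G (basis 2 mol G); extent of reaction ξ = X.
Species balance: n_G = 2 − 2X; n_F = 1.87 − X; n_D = 2X.
n_T = Σnᵢ = 3.87 − X.
Mole fractions y_i = n_i/n_T; K_p = p_D^2 / (p_G^2 p_F) with p_i = y_i·P.
Equating to 0.00317 kPa^-1 and solving on 0 < X < 1: X = 0.389.

X = 0.389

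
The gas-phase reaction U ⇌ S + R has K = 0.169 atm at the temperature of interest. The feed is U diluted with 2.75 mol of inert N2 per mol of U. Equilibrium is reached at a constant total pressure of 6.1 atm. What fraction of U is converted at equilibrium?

X = 0.283

Let X = conversion of U (basis 1 mol U); extent of reaction ξ = X.
Species balance: n_U = 1 − X; n_S = X; n_R = X; n_I = 2.75 (inert).
n_T = Σnᵢ = 3.75 + X.
With p_i = (n_i/n_T)P, K = p_S p_R / (p_U).
This yields a degree-2 equation in X; solving on (0,1), X = 0.283.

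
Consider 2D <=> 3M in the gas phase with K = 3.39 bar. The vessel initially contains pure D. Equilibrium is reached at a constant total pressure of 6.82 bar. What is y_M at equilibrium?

y_M = 0.499

Let X = conversion of D (basis 1 mol D); extent of reaction ξ = 0.5X.
At extent ξ: n_D = 1 − X; n_M = 1.5X.
n_T = Σnᵢ = 1 + 0.5X.
Mole fractions y_i = n_i/n_T; K = p_M^3 / (p_D^2) with p_i = y_i·P.
This yields a degree-3 equation in X; solving on (0,1), X = 0.399.
Then n_M = 0.599, n_T = 1.2, so y_M = 0.499.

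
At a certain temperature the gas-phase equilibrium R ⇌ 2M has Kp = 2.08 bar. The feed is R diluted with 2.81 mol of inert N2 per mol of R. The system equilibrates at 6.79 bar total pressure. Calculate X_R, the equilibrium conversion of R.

X = 0.430

Let X = conversion of R (basis 1 mol R); extent of reaction ξ = X.
Mole table: n_R = 1 − X; n_M = 2X; n_I = 2.81 (inert).
Summing: n_T = 3.81 + X.
y_i = n_i/n_T, p_i = y_i·P. Kp = p_M^2 / (p_R).
Setting this equal to 2.08 bar and taking the physical root (0 < X < 1) gives X = 0.430.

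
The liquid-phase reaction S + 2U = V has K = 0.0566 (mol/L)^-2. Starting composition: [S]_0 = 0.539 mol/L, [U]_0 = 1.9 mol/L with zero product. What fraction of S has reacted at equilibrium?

Let X = conversion of S; extent ξ = 0.539·X mol/L.
Concentrations: [S] = 0.539 − 0.539X; [U] = 1.9 − 1.08X; [V] = 0.539X.
K = [V] / ([S] [U]^2).
Equating to 0.0566 (mol/L)^-2: the physical root is X = 0.147.

X = 0.147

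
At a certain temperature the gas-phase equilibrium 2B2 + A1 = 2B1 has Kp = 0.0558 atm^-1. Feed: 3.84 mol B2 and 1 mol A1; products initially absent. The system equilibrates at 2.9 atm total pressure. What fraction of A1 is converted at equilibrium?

X = 0.266

Take 1 mol A1 as basis and let X be its fractional conversion, so ξ = X.
Species balance: n_B2 = 3.84 − 2X; n_A1 = 1 − X; n_B1 = 2X.
Total moles n_T = 4.84 − X.
y_i = n_i/n_T, p_i = y_i·P. Kp = p_B1^2 / (p_B2^2 p_A1).
Substituting and setting equal to 0.0558 atm^-1 gives a polynomial in X; the root in (0,1) is X = 0.266.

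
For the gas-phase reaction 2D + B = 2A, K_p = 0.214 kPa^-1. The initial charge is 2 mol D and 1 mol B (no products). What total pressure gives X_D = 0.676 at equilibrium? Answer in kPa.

P = 146 kPa

Take 2 mol D as basis and let X be its fractional conversion, so ξ = X.
Species balance: n_D = 2 − 2X; n_B = 1 − X; n_A = 2X.
Summing: n_T = 3 − X.
K_p = p_A^2 / (p_D^2 p_B) with p_i = (n_i/n_T)·P.
At X = 0.676: the mole-fraction product g(X) = Π y_i^ν_i = 31.22. Since K_p = g(X)·P^{-1}, P = (g/K_p)^(1/1) = (31.22/0.214)^(1/1) = 146 kPa.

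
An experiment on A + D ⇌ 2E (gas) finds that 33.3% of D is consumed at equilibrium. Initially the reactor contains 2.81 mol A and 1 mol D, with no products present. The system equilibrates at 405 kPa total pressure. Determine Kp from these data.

Kp = 0.268

Take 1 mol D as basis and let X be its fractional conversion, so ξ = X.
Species balance: n_A = 2.81 − X; n_D = 1 − X; n_E = 2X.
Total moles n_T = 3.81 (Δν = 0, constant).
At X = 0.333: n_A = 2.48, n_D = 0.667, n_E = 0.666, n_T = 3.81.
p_i = (n_i/n_T)·P. Kp = p_E^2 / (p_A p_D) = 0.268.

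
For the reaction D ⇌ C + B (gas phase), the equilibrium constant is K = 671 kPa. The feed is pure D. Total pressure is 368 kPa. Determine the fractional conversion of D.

X = 0.804

Basis: 1 mol D initially; let X = conversion of D. Extent ξ = X.
Moles: n_D = 1 − X; n_C = X; n_B = X.
Total moles n_T = 1 + X.
y_i = n_i/n_T, p_i = y_i·P. K = p_C p_B / (p_D).
Setting this equal to 671 kPa and taking the physical root (0 < X < 1) gives X = 0.804.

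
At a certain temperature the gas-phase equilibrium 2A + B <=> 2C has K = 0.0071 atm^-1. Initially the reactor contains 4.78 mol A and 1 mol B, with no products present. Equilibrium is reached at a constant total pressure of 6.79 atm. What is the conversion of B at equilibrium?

Take 1 mol B as basis and let X be its fractional conversion, so ξ = X.
Moles: n_A = 4.78 − 2X; n_B = 1 − X; n_C = 2X.
Summing: n_T = 5.78 − X.
With p_i = (n_i/n_T)P, K = p_C^2 / (p_A^2 p_B).
Setting this equal to 0.0071 atm^-1 and taking the physical root (0 < X < 1) gives X = 0.185.

X = 0.185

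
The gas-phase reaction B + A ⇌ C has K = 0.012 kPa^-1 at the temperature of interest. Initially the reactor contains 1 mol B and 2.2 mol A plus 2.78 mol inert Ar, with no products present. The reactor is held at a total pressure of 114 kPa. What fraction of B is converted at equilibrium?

X = 0.313

Basis: 1 mol B initially; let X = conversion of B. Extent ξ = X.
At extent ξ: n_B = 1 − X; n_A = 2.2 − X; n_C = X; n_I = 2.78 (inert).
Summing: n_T = 5.98 − X.
Mole fractions y_i = n_i/n_T; K = p_C / (p_B p_A) with p_i = y_i·P.
Setting this equal to 0.012 kPa^-1 and taking the physical root (0 < X < 1) gives X = 0.313.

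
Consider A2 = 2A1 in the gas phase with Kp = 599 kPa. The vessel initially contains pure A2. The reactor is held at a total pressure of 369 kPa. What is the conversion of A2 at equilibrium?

X = 0.537

Let X = conversion of A2 (basis 1 mol A2); extent of reaction ξ = X.
Species balance: n_A2 = 1 − X; n_A1 = 2X.
Summing: n_T = 1 + X.
y_i = n_i/n_T, p_i = y_i·P. Kp = p_A1^2 / (p_A2).
This yields a degree-2 equation in X; solving on (0,1), X = 0.537.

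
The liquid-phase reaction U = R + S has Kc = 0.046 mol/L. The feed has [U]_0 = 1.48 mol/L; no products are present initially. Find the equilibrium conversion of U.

Let X = conversion of U; extent ξ = 1.48·X mol/L.
Concentrations: [U] = 1.48 − 1.48X; [R] = 1.48X; [S] = 1.48X.
Kc = [R] [S] / ([U]).
This equals 0.046 at X = 0.161 (the root in 0 < X < 1).

X = 0.161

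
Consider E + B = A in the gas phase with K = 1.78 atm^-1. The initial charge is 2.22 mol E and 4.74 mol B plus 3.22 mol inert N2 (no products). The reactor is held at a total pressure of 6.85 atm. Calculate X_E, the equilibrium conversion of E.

X = 0.811

Let X = conversion of E (basis 2.22 mol E); extent of reaction ξ = 2.22X.
Moles: n_E = 2.22 − 2.22X; n_B = 4.74 − 2.22X; n_A = 2.22X; n_I = 3.22 (inert).
n_T = Σnᵢ = 10.2 − 2.22X.
Mole fractions y_i = n_i/n_T; K = p_A / (p_E p_B) with p_i = y_i·P.
Substituting and setting equal to 1.78 atm^-1 gives a polynomial in X; the root in (0,1) is X = 0.811.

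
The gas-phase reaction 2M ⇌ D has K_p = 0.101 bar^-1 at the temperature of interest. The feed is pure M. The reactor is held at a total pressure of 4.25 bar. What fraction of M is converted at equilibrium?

Basis: 1 mol M initially; let X = conversion of M. Extent ξ = 0.5X.
Species balance: n_M = 1 − X; n_D = 0.5X.
n_T = Σnᵢ = 1 − 0.5X.
y_i = n_i/n_T, p_i = y_i·P. K_p = p_D / (p_M^2).
This yields a degree-2 equation in X; solving on (0,1), X = 0.393.

X = 0.393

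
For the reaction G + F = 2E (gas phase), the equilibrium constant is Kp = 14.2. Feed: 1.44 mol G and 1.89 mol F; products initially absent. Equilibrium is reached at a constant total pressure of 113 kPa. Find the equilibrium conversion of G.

X = 0.736

Let X = conversion of G (basis 1.44 mol G); extent of reaction ξ = 1.44X.
Mole table: n_G = 1.44 − 1.44X; n_F = 1.89 − 1.44X; n_E = 2.88X.
Since Δν = 0, n_T = 3.33 throughout.
Mole fractions y_i = n_i/n_T; Kp = p_E^2 / (p_G p_F) with p_i = y_i·P.
This yields a degree-2 equation in X; solving on (0,1), X = 0.736.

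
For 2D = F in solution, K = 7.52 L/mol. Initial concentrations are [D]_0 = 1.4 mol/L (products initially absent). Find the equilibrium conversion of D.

Let X = conversion of D; extent ξ = 1.4X/2 mol/L.
Concentrations: [D] = 1.4 − 1.4X; [F] = 0.7X.
K = [F] / ([D]^2).
This equals 7.52 at X = 0.805 (the root in 0 < X < 1).

X = 0.805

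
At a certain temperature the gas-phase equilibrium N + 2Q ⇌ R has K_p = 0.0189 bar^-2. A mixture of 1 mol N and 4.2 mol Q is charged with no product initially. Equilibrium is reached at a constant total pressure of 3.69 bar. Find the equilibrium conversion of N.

Basis: 1 mol N initially; let X = conversion of N. Extent ξ = X.
At extent ξ: n_N = 1 − X; n_Q = 4.2 − 2X; n_R = X.
Total moles n_T = 5.2 − 2X.
y_i = n_i/n_T, p_i = y_i·P. K_p = p_R / (p_N p_Q^2).
Equating to 0.0189 bar^-2 and solving on 0 < X < 1: X = 0.140.

X = 0.140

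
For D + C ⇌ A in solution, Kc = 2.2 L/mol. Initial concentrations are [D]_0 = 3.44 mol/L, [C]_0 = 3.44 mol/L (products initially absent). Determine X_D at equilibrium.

Let X = conversion of D; extent ξ = 3.44·X mol/L.
Concentrations: [D] = 3.44 − 3.44X; [C] = 3.44 − 3.44X; [A] = 3.44X.
Kc = [A] / ([D] [C]).
This equals 2.2 at X = 0.697 (the root in 0 < X < 1).

X = 0.697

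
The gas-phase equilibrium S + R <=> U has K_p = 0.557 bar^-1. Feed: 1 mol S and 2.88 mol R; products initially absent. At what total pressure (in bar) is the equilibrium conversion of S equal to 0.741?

Take 1 mol S as basis and let X be its fractional conversion, so ξ = X.
Mole table: n_S = 1 − X; n_R = 2.88 − X; n_U = X.
Summing: n_T = 3.88 − X.
K_p = p_U / (p_S p_R) with p_i = (n_i/n_T)·P.
At X = 0.741: the mole-fraction product g(X) = Π y_i^ν_i = 4.199. Since K_p = g(X)·P^{-1}, P = (g/K_p)^(1/1) = (4.199/0.557)^(1/1) = 7.54 bar.

P = 7.54 bar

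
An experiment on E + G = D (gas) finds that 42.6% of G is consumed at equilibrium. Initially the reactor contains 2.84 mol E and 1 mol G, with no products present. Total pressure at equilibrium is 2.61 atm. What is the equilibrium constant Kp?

Kp = 0.402 atm^-1

Basis: 1 mol G initially; let X = conversion of G. Extent ξ = X.
Mole table: n_E = 2.84 − X; n_G = 1 − X; n_D = X.
Total moles n_T = 3.84 − X.
At X = 0.426: n_E = 2.41, n_G = 0.574, n_D = 0.426, n_T = 3.41.
p_i = (n_i/n_T)·P. Kp = p_D / (p_E p_G) = 0.402 atm^-1.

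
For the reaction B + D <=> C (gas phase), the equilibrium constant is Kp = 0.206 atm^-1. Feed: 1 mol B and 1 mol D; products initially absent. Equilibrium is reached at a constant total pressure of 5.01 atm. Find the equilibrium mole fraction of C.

y_C = 0.175

Basis: 1 mol B initially; let X = conversion of B. Extent ξ = X.
Mole table: n_B = 1 − X; n_D = 1 − X; n_C = X.
n_T = Σnᵢ = 2 − X.
With p_i = (n_i/n_T)P, Kp = p_C / (p_B p_D).
This yields a degree-2 equation in X; solving on (0,1), X = 0.298.
Then n_C = 0.298, n_T = 1.7, so y_C = 0.175.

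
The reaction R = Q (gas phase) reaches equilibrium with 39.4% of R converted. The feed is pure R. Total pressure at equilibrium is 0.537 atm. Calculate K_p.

Let X = conversion of R (basis 1 mol R); extent of reaction ξ = X.
Mole table: n_R = 1 − X; n_Q = X.
n_T stays at 1 (no change in mole number).
At X = 0.394: n_R = 0.606, n_Q = 0.394, n_T = 1.
p_i = (n_i/n_T)·P. K_p = p_Q / (p_R) = 0.65.

K_p = 0.65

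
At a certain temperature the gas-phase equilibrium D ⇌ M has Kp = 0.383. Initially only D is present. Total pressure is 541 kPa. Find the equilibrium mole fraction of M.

y_M = 0.277

Basis: 1 mol D initially; let X = conversion of D. Extent ξ = X.
Moles: n_D = 1 − X; n_M = X.
n_T stays at 1 (no change in mole number).
With p_i = (n_i/n_T)P, Kp = p_M / (p_D).
This yields a degree-1 equation in X; solving on (0,1), X = 0.277.
Then n_M = 0.277, n_T = 1, so y_M = 0.277.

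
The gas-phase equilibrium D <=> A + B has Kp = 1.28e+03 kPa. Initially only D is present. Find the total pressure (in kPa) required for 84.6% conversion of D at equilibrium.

Take 1 mol D as basis and let X be its fractional conversion, so ξ = X.
At extent ξ: n_D = 1 − X; n_A = X; n_B = X.
Summing: n_T = 1 + X.
Kp = p_A p_B / (p_D) with p_i = (n_i/n_T)·P.
At X = 0.846: the mole-fraction product g(X) = Π y_i^ν_i = 2.518. Since Kp = g(X)·P^{1}, P = (Kp/g)^(1/1) = (1.28e+03/2.518)^(1/1) = 508 kPa.

P = 508 kPa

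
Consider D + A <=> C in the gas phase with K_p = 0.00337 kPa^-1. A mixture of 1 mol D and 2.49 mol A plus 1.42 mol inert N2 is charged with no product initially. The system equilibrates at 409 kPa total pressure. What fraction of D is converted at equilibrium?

X = 0.390

Take 1 mol D as basis and let X be its fractional conversion, so ξ = X.
At extent ξ: n_D = 1 − X; n_A = 2.49 − X; n_C = X; n_I = 1.42 (inert).
Total moles n_T = 4.91 − X.
y_i = n_i/n_T, p_i = y_i·P. K_p = p_C / (p_D p_A).
Setting this equal to 0.00337 kPa^-1 and taking the physical root (0 < X < 1) gives X = 0.390.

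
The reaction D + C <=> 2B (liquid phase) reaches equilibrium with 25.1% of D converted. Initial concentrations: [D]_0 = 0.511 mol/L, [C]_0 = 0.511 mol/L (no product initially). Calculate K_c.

K_c = 0.449

Let X = conversion of D.
Concentrations: [D] = 0.511 − 0.511X; [C] = 0.511 − 0.511X; [B] = 1.02X.
At X = 0.251: [D] = 0.383, [C] = 0.383, [B] = 0.257.
K_c = [B]^2 / ([D] [C]) = 0.449.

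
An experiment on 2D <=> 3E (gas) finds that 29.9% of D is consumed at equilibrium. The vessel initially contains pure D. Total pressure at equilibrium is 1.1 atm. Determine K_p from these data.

Basis: 1 mol D initially; let X = conversion of D. Extent ξ = 0.5X.
Moles: n_D = 1 − X; n_E = 1.5X.
Total moles n_T = 1 + 0.5X.
At X = 0.299: n_D = 0.701, n_E = 0.449, n_T = 1.15.
p_i = (n_i/n_T)·P. K_p = p_E^3 / (p_D^2) = 0.176 atm.

K_p = 0.176 atm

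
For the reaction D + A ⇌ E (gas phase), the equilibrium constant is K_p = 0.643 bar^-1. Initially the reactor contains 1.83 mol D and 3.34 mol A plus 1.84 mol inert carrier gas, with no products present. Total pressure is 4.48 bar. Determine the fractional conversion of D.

Let X = conversion of D (basis 1.83 mol D); extent of reaction ξ = 1.83X.
Mole table: n_D = 1.83 − 1.83X; n_A = 3.34 − 1.83X; n_E = 1.83X; n_I = 1.84 (inert).
Summing: n_T = 7.01 − 1.83X.
With p_i = (n_i/n_T)P, K_p = p_E / (p_D p_A).
Equating to 0.643 bar^-1 and solving on 0 < X < 1: X = 0.531.

X = 0.531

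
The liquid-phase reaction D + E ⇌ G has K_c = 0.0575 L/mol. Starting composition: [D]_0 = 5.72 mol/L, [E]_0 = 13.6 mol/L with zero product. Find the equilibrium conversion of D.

Let X = conversion of D; extent ξ = 5.72·X mol/L.
Concentrations: [D] = 5.72 − 5.72X; [E] = 13.6 − 5.72X; [G] = 5.72X.
K_c = [G] / ([D] [E]).
Solving K_c = 0.0575 for X ∈ (0,1): X = 0.395.

X = 0.395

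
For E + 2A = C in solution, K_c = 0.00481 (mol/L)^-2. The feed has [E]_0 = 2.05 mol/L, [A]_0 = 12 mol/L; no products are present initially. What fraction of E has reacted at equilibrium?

Let X = conversion of E; extent ξ = 2.05·X mol/L.
Concentrations: [E] = 2.05 − 2.05X; [A] = 12 − 4.1X; [C] = 2.05X.
K_c = [C] / ([E] [A]^2).
This equals 0.00481 at X = 0.349 (the root in 0 < X < 1).

X = 0.349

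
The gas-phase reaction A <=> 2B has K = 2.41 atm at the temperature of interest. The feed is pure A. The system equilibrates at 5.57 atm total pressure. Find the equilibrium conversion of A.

X = 0.312

Take 1 mol A as basis and let X be its fractional conversion, so ξ = X.
Mole table: n_A = 1 − X; n_B = 2X.
Total moles n_T = 1 + X.
With p_i = (n_i/n_T)P, K = p_B^2 / (p_A).
This yields a degree-2 equation in X; solving on (0,1), X = 0.312.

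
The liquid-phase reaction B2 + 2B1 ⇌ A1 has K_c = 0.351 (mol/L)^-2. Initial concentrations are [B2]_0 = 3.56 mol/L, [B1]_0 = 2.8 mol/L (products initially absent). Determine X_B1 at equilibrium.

Let X = conversion of B1; extent ξ = 2.8X/2 mol/L.
Concentrations: [B2] = 3.56 − 1.4X; [B1] = 2.8 − 2.8X; [A1] = 1.4X.
K_c = [A1] / ([B2] [B1]^2).
Equating to 0.351 (mol/L)^-2: the physical root is X = 0.648.

X = 0.648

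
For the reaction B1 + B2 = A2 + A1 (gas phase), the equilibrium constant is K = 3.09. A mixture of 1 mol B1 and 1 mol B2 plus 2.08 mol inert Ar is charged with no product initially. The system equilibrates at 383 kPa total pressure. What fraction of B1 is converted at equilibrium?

Let X = conversion of B1 (basis 1 mol B1); extent of reaction ξ = X.
Moles: n_B1 = 1 − X; n_B2 = 1 − X; n_A2 = X; n_A1 = X; n_I = 2.08 (inert).
Since Δν = 0, n_T = 4.08 throughout.
Mole fractions y_i = n_i/n_T; K = p_A2 p_A1 / (p_B1 p_B2) with p_i = y_i·P.
Substituting and setting equal to 3.09 gives a polynomial in X; the root in (0,1) is X = 0.637.

X = 0.637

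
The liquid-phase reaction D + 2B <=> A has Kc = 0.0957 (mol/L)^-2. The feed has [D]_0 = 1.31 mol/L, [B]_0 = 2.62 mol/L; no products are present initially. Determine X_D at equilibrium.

X = 0.263

Let X = conversion of D; extent ξ = 1.31·X mol/L.
Concentrations: [D] = 1.31 − 1.31X; [B] = 2.62 − 2.62X; [A] = 1.31X.
Kc = [A] / ([D] [B]^2).
Setting equal to 0.0957 and solving for X on (0,1) gives X = 0.263.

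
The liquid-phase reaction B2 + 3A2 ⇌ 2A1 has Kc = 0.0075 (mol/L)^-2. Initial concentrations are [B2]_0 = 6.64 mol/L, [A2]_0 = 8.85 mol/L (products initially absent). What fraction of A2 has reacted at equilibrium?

Let X = conversion of A2; extent ξ = 8.85X/3 mol/L.
Concentrations: [B2] = 6.64 − 2.95X; [A2] = 8.85 − 8.85X; [A1] = 5.9X.
Kc = [A1]^2 / ([B2] [A2]^3).
Solving Kc = 0.0075 for X ∈ (0,1): X = 0.409.

X = 0.409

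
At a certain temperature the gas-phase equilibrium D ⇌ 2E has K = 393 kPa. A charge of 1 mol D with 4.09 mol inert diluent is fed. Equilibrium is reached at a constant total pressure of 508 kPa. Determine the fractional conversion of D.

Take 1 mol D as basis and let X be its fractional conversion, so ξ = X.
Species balance: n_D = 1 − X; n_E = 2X; n_I = 4.09 (inert).
Summing: n_T = 5.09 + X.
y_i = n_i/n_T, p_i = y_i·P. K = p_E^2 / (p_D).
This yields a degree-2 equation in X; solving on (0,1), X = 0.635.

X = 0.635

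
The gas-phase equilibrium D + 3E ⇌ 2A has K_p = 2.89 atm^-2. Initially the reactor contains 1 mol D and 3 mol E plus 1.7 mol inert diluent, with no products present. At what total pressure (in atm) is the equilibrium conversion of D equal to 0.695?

P = 7.29 atm

Let X = conversion of D (basis 1 mol D); extent of reaction ξ = X.
Mole table: n_D = 1 − X; n_E = 3 − 3X; n_A = 2X; n_I = 1.7 (inert).
n_T = Σnᵢ = 5.7 − 2X.
K_p = p_A^2 / (p_D p_E^3) with p_i = (n_i/n_T)·P.
At X = 0.695: the mole-fraction product g(X) = Π y_i^ν_i = 153.6. Since K_p = g(X)·P^{-2}, P = (g/K_p)^(1/2) = (153.6/2.89)^(1/2) = 7.29 atm.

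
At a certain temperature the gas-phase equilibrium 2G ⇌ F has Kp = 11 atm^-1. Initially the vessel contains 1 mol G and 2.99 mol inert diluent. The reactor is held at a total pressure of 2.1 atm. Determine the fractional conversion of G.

Take 1 mol G as basis and let X be its fractional conversion, so ξ = 0.5X.
Species balance: n_G = 1 − X; n_F = 0.5X; n_I = 2.99 (inert).
Summing: n_T = 3.99 − 0.5X.
Mole fractions y_i = n_i/n_T; Kp = p_F / (p_G^2) with p_i = y_i·P.
This yields a degree-2 equation in X; solving on (0,1), X = 0.757.

X = 0.757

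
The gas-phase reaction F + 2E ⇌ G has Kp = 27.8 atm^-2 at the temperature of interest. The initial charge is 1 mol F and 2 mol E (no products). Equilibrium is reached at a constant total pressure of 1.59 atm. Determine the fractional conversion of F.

Basis: 1 mol F initially; let X = conversion of F. Extent ξ = X.
Mole table: n_F = 1 − X; n_E = 2 − 2X; n_G = X.
Total moles n_T = 3 − 2X.
y_i = n_i/n_T, p_i = y_i·P. Kp = p_G / (p_F p_E^2).
Setting this equal to 27.8 atm^-2 and taking the physical root (0 < X < 1) gives X = 0.825.

X = 0.825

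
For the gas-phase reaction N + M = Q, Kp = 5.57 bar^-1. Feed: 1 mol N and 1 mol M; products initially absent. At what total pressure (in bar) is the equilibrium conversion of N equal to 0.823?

Let X = conversion of N (basis 1 mol N); extent of reaction ξ = X.
Mole table: n_N = 1 − X; n_M = 1 − X; n_Q = X.
Total moles n_T = 2 − X.
Kp = p_Q / (p_N p_M) with p_i = (n_i/n_T)·P.
At X = 0.823: the mole-fraction product g(X) = Π y_i^ν_i = 30.92. Since Kp = g(X)·P^{-1}, P = (g/Kp)^(1/1) = (30.92/5.57)^(1/1) = 5.55 bar.

P = 5.55 bar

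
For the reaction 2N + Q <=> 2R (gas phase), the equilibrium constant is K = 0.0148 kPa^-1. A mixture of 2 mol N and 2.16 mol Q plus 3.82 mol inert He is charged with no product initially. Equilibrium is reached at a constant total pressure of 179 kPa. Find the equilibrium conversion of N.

X = 0.438

Let X = conversion of N (basis 2 mol N); extent of reaction ξ = X.
Moles: n_N = 2 − 2X; n_Q = 2.16 − X; n_R = 2X; n_I = 3.82 (inert).
n_T = Σnᵢ = 7.98 − X.
With p_i = (n_i/n_T)P, K = p_R^2 / (p_N^2 p_Q).
Substituting and setting equal to 0.0148 kPa^-1 gives a polynomial in X; the root in (0,1) is X = 0.438.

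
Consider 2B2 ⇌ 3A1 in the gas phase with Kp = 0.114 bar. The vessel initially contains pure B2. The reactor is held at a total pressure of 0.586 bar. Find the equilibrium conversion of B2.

X = 0.315

Let X = conversion of B2 (basis 1 mol B2); extent of reaction ξ = 0.5X.
Mole table: n_B2 = 1 − X; n_A1 = 1.5X.
Summing: n_T = 1 + 0.5X.
y_i = n_i/n_T, p_i = y_i·P. Kp = p_A1^3 / (p_B2^2).
This yields a degree-3 equation in X; solving on (0,1), X = 0.315.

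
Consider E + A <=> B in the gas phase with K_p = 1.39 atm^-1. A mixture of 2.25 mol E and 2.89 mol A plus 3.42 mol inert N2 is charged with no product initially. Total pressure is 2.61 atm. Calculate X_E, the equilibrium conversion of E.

Let X = conversion of E (basis 2.25 mol E); extent of reaction ξ = 2.25X.
At extent ξ: n_E = 2.25 − 2.25X; n_A = 2.89 − 2.25X; n_B = 2.25X; n_I = 3.42 (inert).
n_T = Σnᵢ = 8.56 − 2.25X.
y_i = n_i/n_T, p_i = y_i·P. K_p = p_B / (p_E p_A).
Substituting and setting equal to 1.39 atm^-1 gives a polynomial in X; the root in (0,1) is X = 0.470.

X = 0.470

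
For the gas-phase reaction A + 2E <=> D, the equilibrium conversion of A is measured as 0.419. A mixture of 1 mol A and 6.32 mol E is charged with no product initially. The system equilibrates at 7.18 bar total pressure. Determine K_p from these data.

Basis: 1 mol A initially; let X = conversion of A. Extent ξ = X.
At extent ξ: n_A = 1 − X; n_E = 6.32 − 2X; n_D = X.
Total moles n_T = 7.32 − 2X.
At X = 0.419: n_A = 0.581, n_E = 5.48, n_D = 0.419, n_T = 6.48.
p_i = (n_i/n_T)·P. K_p = p_D / (p_A p_E^2) = 0.0196 bar^-2.

K_p = 0.0196 bar^-2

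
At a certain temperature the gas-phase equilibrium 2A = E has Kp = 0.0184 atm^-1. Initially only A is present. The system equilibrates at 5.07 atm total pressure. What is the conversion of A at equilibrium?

X = 0.147

Take 1 mol A as basis and let X be its fractional conversion, so ξ = 0.5X.
At extent ξ: n_A = 1 − X; n_E = 0.5X.
n_T = Σnᵢ = 1 − 0.5X.
y_i = n_i/n_T, p_i = y_i·P. Kp = p_E / (p_A^2).
Substituting and setting equal to 0.0184 atm^-1 gives a polynomial in X; the root in (0,1) is X = 0.147.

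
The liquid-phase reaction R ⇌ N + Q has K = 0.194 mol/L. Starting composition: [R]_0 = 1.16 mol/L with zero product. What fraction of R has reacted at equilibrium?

X = 0.334

Let X = conversion of R; extent ξ = 1.16·X mol/L.
Concentrations: [R] = 1.16 − 1.16X; [N] = 1.16X; [Q] = 1.16X.
K = [N] [Q] / ([R]).
Solving K = 0.194 for X ∈ (0,1): X = 0.334.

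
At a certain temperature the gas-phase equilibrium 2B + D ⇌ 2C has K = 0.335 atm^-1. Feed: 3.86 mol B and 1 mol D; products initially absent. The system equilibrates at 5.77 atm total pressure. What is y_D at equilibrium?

y_D = 0.097

Take 1 mol D as basis and let X be its fractional conversion, so ξ = X.
Species balance: n_B = 3.86 − 2X; n_D = 1 − X; n_C = 2X.
n_T = Σnᵢ = 4.86 − X.
y_i = n_i/n_T, p_i = y_i·P. K = p_C^2 / (p_B^2 p_D).
Substituting and setting equal to 0.335 atm^-1 gives a polynomial in X; the root in (0,1) is X = 0.584.
Then n_D = 0.416, n_T = 4.28, so y_D = 0.097.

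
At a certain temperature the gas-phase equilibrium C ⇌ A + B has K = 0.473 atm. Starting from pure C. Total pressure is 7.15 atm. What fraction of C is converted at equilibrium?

Take 1 mol C as basis and let X be its fractional conversion, so ξ = X.
Moles: n_C = 1 − X; n_A = X; n_B = X.
n_T = Σnᵢ = 1 + X.
With p_i = (n_i/n_T)P, K = p_A p_B / (p_C).
Setting this equal to 0.473 atm and taking the physical root (0 < X < 1) gives X = 0.249.

X = 0.249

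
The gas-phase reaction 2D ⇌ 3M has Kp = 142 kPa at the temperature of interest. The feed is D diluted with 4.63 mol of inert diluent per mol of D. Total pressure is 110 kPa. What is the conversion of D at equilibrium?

X = 0.652

Basis: 1 mol D initially; let X = conversion of D. Extent ξ = 0.5X.
Species balance: n_D = 1 − X; n_M = 1.5X; n_I = 4.63 (inert).
Total moles n_T = 5.63 + 0.5X.
y_i = n_i/n_T, p_i = y_i·P. Kp = p_M^3 / (p_D^2).
This yields a degree-3 equation in X; solving on (0,1), X = 0.652.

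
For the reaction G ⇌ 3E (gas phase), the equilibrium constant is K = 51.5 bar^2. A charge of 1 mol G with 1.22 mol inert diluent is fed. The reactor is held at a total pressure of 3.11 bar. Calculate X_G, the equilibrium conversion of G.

Let X = conversion of G (basis 1 mol G); extent of reaction ξ = X.
At extent ξ: n_G = 1 − X; n_E = 3X; n_I = 1.22 (inert).
n_T = Σnᵢ = 2.22 + 2X.
Mole fractions y_i = n_i/n_T; K = p_E^3 / (p_G) with p_i = y_i·P.
Setting this equal to 51.5 bar^2 and taking the physical root (0 < X < 1) gives X = 0.815.

X = 0.815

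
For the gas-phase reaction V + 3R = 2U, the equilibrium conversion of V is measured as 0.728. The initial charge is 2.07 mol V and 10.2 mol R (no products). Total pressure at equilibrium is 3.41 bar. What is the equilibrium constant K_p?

K_p = 0.649 bar^-2

Take 2.07 mol V as basis and let X be its fractional conversion, so ξ = 2.07X.
At extent ξ: n_V = 2.07 − 2.07X; n_R = 10.2 − 6.21X; n_U = 4.14X.
Total moles n_T = 12.3 − 4.14X.
At X = 0.728: n_V = 0.563, n_R = 5.68, n_U = 3.01, n_T = 9.26.
p_i = (n_i/n_T)·P. K_p = p_U^2 / (p_V p_R^3) = 0.649 bar^-2.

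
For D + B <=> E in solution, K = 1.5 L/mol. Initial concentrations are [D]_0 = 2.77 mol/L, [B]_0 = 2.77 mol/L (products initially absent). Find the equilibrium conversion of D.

X = 0.615

Let X = conversion of D; extent ξ = 2.77·X mol/L.
Concentrations: [D] = 2.77 − 2.77X; [B] = 2.77 − 2.77X; [E] = 2.77X.
K = [E] / ([D] [B]).
Equating to 1.5 L/mol: the physical root is X = 0.615.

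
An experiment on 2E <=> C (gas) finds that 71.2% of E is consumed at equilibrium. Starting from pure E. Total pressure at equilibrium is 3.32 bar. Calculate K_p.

K_p = 0.833 bar^-1

Take 1 mol E as basis and let X be its fractional conversion, so ξ = 0.5X.
Mole table: n_E = 1 − X; n_C = 0.5X.
Total moles n_T = 1 − 0.5X.
At X = 0.712: n_E = 0.288, n_C = 0.356, n_T = 0.644.
p_i = (n_i/n_T)·P. K_p = p_C / (p_E^2) = 0.833 bar^-1.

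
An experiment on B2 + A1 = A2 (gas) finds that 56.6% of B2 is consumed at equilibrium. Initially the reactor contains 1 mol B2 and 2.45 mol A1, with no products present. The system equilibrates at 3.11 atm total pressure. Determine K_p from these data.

K_p = 0.642 atm^-1

Take 1 mol B2 as basis and let X be its fractional conversion, so ξ = X.
Species balance: n_B2 = 1 − X; n_A1 = 2.45 − X; n_A2 = X.
Summing: n_T = 3.45 − X.
At X = 0.566: n_B2 = 0.434, n_A1 = 1.88, n_A2 = 0.566, n_T = 2.88.
p_i = (n_i/n_T)·P. K_p = p_A2 / (p_B2 p_A1) = 0.642 atm^-1.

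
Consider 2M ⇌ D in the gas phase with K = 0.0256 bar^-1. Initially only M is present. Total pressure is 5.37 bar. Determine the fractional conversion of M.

Let X = conversion of M (basis 1 mol M); extent of reaction ξ = 0.5X.
Moles: n_M = 1 − X; n_D = 0.5X.
Total moles n_T = 1 − 0.5X.
y_i = n_i/n_T, p_i = y_i·P. K = p_D / (p_M^2).
Equating to 0.0256 bar^-1 and solving on 0 < X < 1: X = 0.197.

X = 0.197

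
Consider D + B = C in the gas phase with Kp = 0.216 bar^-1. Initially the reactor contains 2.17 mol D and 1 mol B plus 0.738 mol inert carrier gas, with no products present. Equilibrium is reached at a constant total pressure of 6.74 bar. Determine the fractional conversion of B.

Take 1 mol B as basis and let X be its fractional conversion, so ξ = X.
Species balance: n_D = 2.17 − X; n_B = 1 − X; n_C = X; n_I = 0.738 (inert).
Summing: n_T = 3.91 − X.
Mole fractions y_i = n_i/n_T; Kp = p_C / (p_D p_B) with p_i = y_i·P.
Substituting and setting equal to 0.216 bar^-1 gives a polynomial in X; the root in (0,1) is X = 0.422.

X = 0.422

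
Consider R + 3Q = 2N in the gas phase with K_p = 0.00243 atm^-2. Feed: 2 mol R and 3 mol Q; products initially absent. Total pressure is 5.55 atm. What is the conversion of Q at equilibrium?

Let X = conversion of Q (basis 3 mol Q); extent of reaction ξ = X.
Moles: n_R = 2 − X; n_Q = 3 − 3X; n_N = 2X.
Total moles n_T = 5 − 2X.
y_i = n_i/n_T, p_i = y_i·P. K_p = p_N^2 / (p_R p_Q^3).
This yields a degree-4 equation in X; solving on (0,1), X = 0.159.

X = 0.159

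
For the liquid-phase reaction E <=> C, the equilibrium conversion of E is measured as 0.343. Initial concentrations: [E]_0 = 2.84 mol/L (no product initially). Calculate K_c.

Let X = conversion of E.
Concentrations: [E] = 2.84 − 2.84X; [C] = 2.84X.
At X = 0.343: [E] = 1.87, [C] = 0.974.
K_c = [C] / ([E]) = 0.522.

K_c = 0.522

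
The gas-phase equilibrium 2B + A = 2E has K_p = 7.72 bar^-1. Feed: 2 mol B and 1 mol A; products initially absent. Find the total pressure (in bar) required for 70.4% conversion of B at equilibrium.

P = 5.68 bar

Let X = conversion of B (basis 2 mol B); extent of reaction ξ = X.
Mole table: n_B = 2 − 2X; n_A = 1 − X; n_E = 2X.
Summing: n_T = 3 − X.
K_p = p_E^2 / (p_B^2 p_A) with p_i = (n_i/n_T)·P.
At X = 0.704: the mole-fraction product g(X) = Π y_i^ν_i = 43.88. Since K_p = g(X)·P^{-1}, P = (g/K_p)^(1/1) = (43.88/7.72)^(1/1) = 5.68 bar.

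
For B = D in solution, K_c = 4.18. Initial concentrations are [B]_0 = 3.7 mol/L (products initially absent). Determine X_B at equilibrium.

X = 0.807

Let X = conversion of B; extent ξ = 3.7·X mol/L.
Concentrations: [B] = 3.7 − 3.7X; [D] = 3.7X.
K_c = [D] / ([B]).
Equating to 4.18: the physical root is X = 0.807.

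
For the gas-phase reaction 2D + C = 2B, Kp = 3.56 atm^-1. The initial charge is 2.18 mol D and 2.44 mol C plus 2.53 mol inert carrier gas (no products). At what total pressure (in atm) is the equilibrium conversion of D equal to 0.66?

P = 3.96 atm

Basis: 2.18 mol D initially; let X = conversion of D. Extent ξ = 1.09X.
Species balance: n_D = 2.18 − 2.18X; n_C = 2.44 − 1.09X; n_B = 2.18X; n_I = 2.53 (inert).
Summing: n_T = 7.15 − 1.09X.
Kp = p_B^2 / (p_D^2 p_C) with p_i = (n_i/n_T)·P.
At X = 0.66: the mole-fraction product g(X) = Π y_i^ν_i = 14.08. Since Kp = g(X)·P^{-1}, P = (g/Kp)^(1/1) = (14.08/3.56)^(1/1) = 3.96 atm.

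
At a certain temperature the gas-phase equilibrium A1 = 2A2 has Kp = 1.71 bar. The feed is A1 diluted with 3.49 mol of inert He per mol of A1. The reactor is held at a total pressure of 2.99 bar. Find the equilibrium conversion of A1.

X = 0.562

Take 1 mol A1 as basis and let X be its fractional conversion, so ξ = X.
At extent ξ: n_A1 = 1 − X; n_A2 = 2X; n_I = 3.49 (inert).
Total moles n_T = 4.49 + X.
With p_i = (n_i/n_T)P, Kp = p_A2^2 / (p_A1).
Equating to 1.71 bar and solving on 0 < X < 1: X = 0.562.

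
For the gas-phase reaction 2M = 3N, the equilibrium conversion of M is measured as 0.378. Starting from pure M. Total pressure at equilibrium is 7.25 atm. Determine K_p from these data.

K_p = 2.87 atm

Let X = conversion of M (basis 1 mol M); extent of reaction ξ = 0.5X.
Moles: n_M = 1 − X; n_N = 1.5X.
Summing: n_T = 1 + 0.5X.
At X = 0.378: n_M = 0.622, n_N = 0.567, n_T = 1.19.
p_i = (n_i/n_T)·P. K_p = p_N^3 / (p_M^2) = 2.87 atm.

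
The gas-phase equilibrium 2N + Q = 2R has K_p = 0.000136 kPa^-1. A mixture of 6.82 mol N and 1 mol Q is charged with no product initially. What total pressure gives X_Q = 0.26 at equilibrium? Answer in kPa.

Take 1 mol Q as basis and let X be its fractional conversion, so ξ = X.
Species balance: n_N = 6.82 − 2X; n_Q = 1 − X; n_R = 2X.
n_T = Σnᵢ = 7.82 − X.
K_p = p_R^2 / (p_N^2 p_Q) with p_i = (n_i/n_T)·P.
At X = 0.26: the mole-fraction product g(X) = Π y_i^ν_i = 0.0696. Since K_p = g(X)·P^{-1}, P = (g/K_p)^(1/1) = (0.0696/0.000136)^(1/1) = 512 kPa.

P = 512 kPa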